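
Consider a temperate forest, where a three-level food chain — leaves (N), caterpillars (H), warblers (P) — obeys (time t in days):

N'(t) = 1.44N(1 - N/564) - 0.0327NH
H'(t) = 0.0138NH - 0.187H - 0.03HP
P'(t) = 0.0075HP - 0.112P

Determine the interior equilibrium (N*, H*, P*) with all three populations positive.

N* ≈ 373, H* ≈ 14.9, P* ≈ 165

From dP/dt = 0: 0.0075H* = 0.112, so H* = 14.9.
From dN/dt = 0: 1.44(1 - N*/564) = 0.0327·14.9, giving N* = 564·(1 - 0.339) = 373.
From dH/dt = 0: 0.0138·373 - 0.187 = 0.03P*, so P* = 4.96/0.03 = 165.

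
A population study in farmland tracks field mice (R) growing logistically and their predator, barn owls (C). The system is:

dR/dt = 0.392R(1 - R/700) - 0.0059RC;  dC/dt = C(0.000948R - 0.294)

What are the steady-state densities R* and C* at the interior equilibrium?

From dC/dt = 0 with C > 0: 0.000948R* = 0.294, so R* = 310.
Substitute into dR/dt = 0: 0.392(1 - 310/700) = 0.0059C*.
The bracket is 0.557, giving C* = 0.218/0.0059 = 37.

R* ≈ 310, C* ≈ 37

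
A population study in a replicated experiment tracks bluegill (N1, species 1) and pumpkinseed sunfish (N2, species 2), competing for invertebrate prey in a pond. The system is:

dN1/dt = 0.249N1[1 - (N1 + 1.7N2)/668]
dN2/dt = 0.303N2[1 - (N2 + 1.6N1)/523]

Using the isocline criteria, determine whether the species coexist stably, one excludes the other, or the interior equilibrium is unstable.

unstable coexistence (outcome depends on initial conditions)

Compare the nullcline intercepts: K1/α12 = 668/1.7 = 393 < K2 = 523; K2/α21 = 523/1.6 = 327 < K1 = 668.
Since both are reversed, neither can invade when rare; the interior point is a saddle.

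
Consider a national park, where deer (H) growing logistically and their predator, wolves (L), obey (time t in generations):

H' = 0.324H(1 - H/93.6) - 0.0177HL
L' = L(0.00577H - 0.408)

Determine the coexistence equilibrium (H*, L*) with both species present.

H* ≈ 70.7, L* ≈ 4.48

From dL/dt = 0 with L > 0: 0.00577H* = 0.408, so H* = 70.7.
Substitute into dH/dt = 0: 0.324(1 - 70.7/93.6) = 0.0177L*.
The bracket is 0.245, giving L* = 0.0792/0.0177 = 4.48.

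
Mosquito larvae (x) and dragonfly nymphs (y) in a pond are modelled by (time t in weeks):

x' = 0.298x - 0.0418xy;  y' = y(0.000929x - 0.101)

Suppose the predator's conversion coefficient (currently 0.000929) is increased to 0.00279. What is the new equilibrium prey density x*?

x* ≈ 36.2

At the interior fixed point, setting dy/dt = 0 with y > 0 fixes x* = (predator death rate)/(xy coefficient) — independent of the other coefficients.
With the change, x* = 0.101/0.00279 = 36.2; it falls from 109.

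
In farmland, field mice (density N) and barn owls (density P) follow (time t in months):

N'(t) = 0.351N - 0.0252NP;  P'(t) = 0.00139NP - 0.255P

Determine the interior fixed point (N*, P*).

N* ≈ 183, P* ≈ 13.9

Set dP/dt = 0 with P > 0: 0.00139N - 0.255 = 0, so N* = 0.255/0.00139 = 183.
Set dN/dt = 0 with N > 0: 0.351 - 0.0252P = 0, so P* = 0.351/0.0252 = 13.9.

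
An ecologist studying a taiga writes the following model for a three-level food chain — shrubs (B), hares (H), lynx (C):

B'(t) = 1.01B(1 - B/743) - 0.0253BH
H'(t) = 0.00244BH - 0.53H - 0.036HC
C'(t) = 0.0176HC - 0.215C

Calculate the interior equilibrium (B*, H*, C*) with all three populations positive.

From dC/dt = 0: 0.0176H* = 0.215, so H* = 12.2.
From dB/dt = 0: 1.01(1 - B*/743) = 0.0253·12.2, giving B* = 743·(1 - 0.306) = 516.
From dH/dt = 0: 0.00244·516 - 0.53 = 0.036C*, so C* = 0.728/0.036 = 20.2.

B* ≈ 516, H* ≈ 12.2, C* ≈ 20.2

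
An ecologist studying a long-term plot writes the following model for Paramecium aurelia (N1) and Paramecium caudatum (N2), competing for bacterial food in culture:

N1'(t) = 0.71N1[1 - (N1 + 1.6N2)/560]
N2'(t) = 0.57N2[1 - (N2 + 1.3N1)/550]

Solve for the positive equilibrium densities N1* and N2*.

Setting both brackets to zero gives the nullclines N1 + 1.6N2 = 560 and 1.3N1 + N2 = 550.
Substituting N2 = 550 - 1.3N1 into the first: N1(1 - 1.6·1.3) = 560 - 1.6·550.
So N1* = -320/-1.08 = 296, and then N2* = 550 - 1.3·296 = 165.

N1* ≈ 296, N2* ≈ 165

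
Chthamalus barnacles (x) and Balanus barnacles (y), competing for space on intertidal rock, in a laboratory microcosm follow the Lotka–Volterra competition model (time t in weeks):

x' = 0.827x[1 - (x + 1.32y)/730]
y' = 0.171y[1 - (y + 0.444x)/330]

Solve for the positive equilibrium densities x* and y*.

x* ≈ 711, y* ≈ 14.2

Setting both brackets to zero gives the nullclines x + 1.32y = 730 and 0.444x + y = 330.
Substituting y = 330 - 0.444x into the first: x(1 - 1.32·0.444) = 730 - 1.32·330.
So x* = 294/0.414 = 711, and then y* = 330 - 0.444·711 = 14.2.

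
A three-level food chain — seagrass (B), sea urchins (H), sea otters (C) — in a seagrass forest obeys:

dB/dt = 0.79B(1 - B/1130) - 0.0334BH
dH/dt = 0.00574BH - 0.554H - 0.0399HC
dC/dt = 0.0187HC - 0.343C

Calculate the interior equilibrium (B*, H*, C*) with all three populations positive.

From dC/dt = 0: 0.0187H* = 0.343, so H* = 18.3.
From dB/dt = 0: 0.79(1 - B*/1130) = 0.0334·18.3, giving B* = 1130·(1 - 0.775) = 254.
From dH/dt = 0: 0.00574·254 - 0.554 = 0.0399C*, so C* = 0.902/0.0399 = 22.6.

B* ≈ 254, H* ≈ 18.3, C* ≈ 22.6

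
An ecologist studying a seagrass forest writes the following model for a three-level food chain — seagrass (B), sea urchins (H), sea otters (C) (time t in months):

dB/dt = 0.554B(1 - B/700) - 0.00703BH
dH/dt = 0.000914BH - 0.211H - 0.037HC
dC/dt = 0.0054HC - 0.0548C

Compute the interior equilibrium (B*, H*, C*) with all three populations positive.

From dC/dt = 0: 0.0054H* = 0.0548, so H* = 10.1.
From dB/dt = 0: 0.554(1 - B*/700) = 0.00703·10.1, giving B* = 700·(1 - 0.129) = 610.
From dH/dt = 0: 0.000914·610 - 0.211 = 0.037C*, so C* = 0.346/0.037 = 9.36.

B* ≈ 610, H* ≈ 10.1, C* ≈ 9.36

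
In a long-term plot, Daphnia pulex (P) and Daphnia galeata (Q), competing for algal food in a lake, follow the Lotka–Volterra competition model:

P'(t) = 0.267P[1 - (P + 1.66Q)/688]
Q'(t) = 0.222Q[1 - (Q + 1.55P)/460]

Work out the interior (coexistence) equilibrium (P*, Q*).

Setting both brackets to zero gives the nullclines P + 1.66Q = 688 and 1.55P + Q = 460.
Substituting Q = 460 - 1.55P into the first: P(1 - 1.66·1.55) = 688 - 1.66·460.
So P* = -75.6/-1.57 = 48.1, and then Q* = 460 - 1.55·48.1 = 386.

P* ≈ 48.1, Q* ≈ 386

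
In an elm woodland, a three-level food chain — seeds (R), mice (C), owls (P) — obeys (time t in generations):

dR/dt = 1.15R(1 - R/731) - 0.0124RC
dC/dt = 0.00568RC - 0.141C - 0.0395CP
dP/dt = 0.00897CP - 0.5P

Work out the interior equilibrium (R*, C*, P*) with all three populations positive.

R* ≈ 292, C* ≈ 55.7, P* ≈ 38.4

From dP/dt = 0: 0.00897C* = 0.5, so C* = 55.7.
From dR/dt = 0: 1.15(1 - R*/731) = 0.0124·55.7, giving R* = 731·(1 - 0.601) = 292.
From dC/dt = 0: 0.00568·292 - 0.141 = 0.0395P*, so P* = 1.52/0.0395 = 38.4.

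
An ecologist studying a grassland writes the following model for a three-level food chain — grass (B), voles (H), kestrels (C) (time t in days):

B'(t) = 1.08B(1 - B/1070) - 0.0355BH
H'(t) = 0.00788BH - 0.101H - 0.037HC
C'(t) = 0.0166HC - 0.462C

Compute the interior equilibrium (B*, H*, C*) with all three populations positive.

From dC/dt = 0: 0.0166H* = 0.462, so H* = 27.8.
From dB/dt = 0: 1.08(1 - B*/1070) = 0.0355·27.8, giving B* = 1070·(1 - 0.915) = 91.1.
From dH/dt = 0: 0.00788·91.1 - 0.101 = 0.037C*, so C* = 0.617/0.037 = 16.7.

B* ≈ 91.1, H* ≈ 27.8, C* ≈ 16.7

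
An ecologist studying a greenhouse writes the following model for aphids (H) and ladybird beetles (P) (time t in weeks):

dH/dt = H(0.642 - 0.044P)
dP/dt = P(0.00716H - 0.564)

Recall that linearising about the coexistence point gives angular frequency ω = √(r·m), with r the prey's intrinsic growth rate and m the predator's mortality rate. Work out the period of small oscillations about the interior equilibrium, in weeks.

Here r = 0.642 and m = 0.564, so r·m = 0.362.
ω = √0.362 = 0.602 per week, hence T = 2π/ω ≈ 10.4 weeks.

T ≈ 10.4 weeks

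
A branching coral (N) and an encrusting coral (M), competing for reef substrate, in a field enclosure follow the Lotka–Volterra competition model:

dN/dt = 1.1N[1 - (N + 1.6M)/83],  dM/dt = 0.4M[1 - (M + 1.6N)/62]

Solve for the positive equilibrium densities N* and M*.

N* ≈ 10.4, M* ≈ 45.4

Setting both brackets to zero gives the nullclines N + 1.6M = 83 and 1.6N + M = 62.
Substituting M = 62 - 1.6N into the first: N(1 - 1.6·1.6) = 83 - 1.6·62.
So N* = -16.2/-1.56 = 10.4, and then M* = 62 - 1.6·10.4 = 45.4.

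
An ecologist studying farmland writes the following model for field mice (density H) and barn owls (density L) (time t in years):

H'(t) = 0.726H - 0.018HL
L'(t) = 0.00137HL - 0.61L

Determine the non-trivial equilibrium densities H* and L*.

H* ≈ 445, L* ≈ 40.3

Set dL/dt = 0 with L > 0: 0.00137H - 0.61 = 0, so H* = 0.61/0.00137 = 445.
Set dH/dt = 0 with H > 0: 0.726 - 0.018L = 0, so L* = 0.726/0.018 = 40.3.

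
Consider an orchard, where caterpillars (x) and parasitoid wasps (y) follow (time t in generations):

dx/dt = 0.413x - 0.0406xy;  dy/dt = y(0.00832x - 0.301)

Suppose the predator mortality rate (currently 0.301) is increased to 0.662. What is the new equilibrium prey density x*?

x* ≈ 79.6

At the interior fixed point, setting dy/dt = 0 with y > 0 fixes x* = (predator death rate)/(xy coefficient) — independent of the other coefficients.
With the change, x* = 0.662/0.00832 = 79.6; it rises from 36.2.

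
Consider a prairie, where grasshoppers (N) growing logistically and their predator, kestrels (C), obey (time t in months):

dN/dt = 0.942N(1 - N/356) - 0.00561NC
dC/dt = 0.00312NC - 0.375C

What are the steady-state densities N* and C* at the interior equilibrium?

From dC/dt = 0 with C > 0: 0.00312N* = 0.375, so N* = 120.
Substitute into dN/dt = 0: 0.942(1 - 120/356) = 0.00561C*.
The bracket is 0.662, giving C* = 0.624/0.00561 = 111.

N* ≈ 120, C* ≈ 111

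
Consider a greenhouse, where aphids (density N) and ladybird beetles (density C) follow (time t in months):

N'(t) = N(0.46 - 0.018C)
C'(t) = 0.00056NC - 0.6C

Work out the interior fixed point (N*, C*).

N* ≈ 1070, C* ≈ 25.6

Set dC/dt = 0 with C > 0: 0.00056N - 0.6 = 0, so N* = 0.6/0.00056 = 1070.
Set dN/dt = 0 with N > 0: 0.46 - 0.018C = 0, so C* = 0.46/0.018 = 25.6.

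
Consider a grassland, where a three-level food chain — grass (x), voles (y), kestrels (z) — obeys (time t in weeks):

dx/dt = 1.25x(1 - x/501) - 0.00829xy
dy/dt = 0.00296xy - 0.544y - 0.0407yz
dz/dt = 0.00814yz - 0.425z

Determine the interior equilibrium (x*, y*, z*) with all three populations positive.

x* ≈ 328, y* ≈ 52.2, z* ≈ 10.5

From dz/dt = 0: 0.00814y* = 0.425, so y* = 52.2.
From dx/dt = 0: 1.25(1 - x*/501) = 0.00829·52.2, giving x* = 501·(1 - 0.346) = 328.
From dy/dt = 0: 0.00296·328 - 0.544 = 0.0407z*, so z* = 0.425/0.0407 = 10.5.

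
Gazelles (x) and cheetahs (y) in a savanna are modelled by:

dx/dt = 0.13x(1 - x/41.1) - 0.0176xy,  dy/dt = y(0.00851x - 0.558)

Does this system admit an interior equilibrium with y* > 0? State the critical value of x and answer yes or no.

Threshold x = 65.6; K < 65.6, so no, the predator goes extinct.

The predator equation gives dy/dt > 0 only when x > 0.558/0.00851 = 65.6.
Without the predator, x → K = 41.1. Since 41.1 < 65.6, the predator cannot invade.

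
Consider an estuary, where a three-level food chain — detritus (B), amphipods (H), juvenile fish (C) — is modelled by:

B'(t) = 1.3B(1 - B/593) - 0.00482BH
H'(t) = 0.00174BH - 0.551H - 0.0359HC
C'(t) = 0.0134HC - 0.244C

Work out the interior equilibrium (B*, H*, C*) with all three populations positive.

From dC/dt = 0: 0.0134H* = 0.244, so H* = 18.2.
From dB/dt = 0: 1.3(1 - B*/593) = 0.00482·18.2, giving B* = 593·(1 - 0.0675) = 553.
From dH/dt = 0: 0.00174·553 - 0.551 = 0.0359C*, so C* = 0.411/0.0359 = 11.5.

B* ≈ 553, H* ≈ 18.2, C* ≈ 11.5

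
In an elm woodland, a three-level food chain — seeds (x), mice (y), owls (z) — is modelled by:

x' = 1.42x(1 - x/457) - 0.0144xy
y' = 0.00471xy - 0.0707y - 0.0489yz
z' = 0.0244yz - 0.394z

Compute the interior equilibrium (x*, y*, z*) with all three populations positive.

x* ≈ 382, y* ≈ 16.1, z* ≈ 35.4

From dz/dt = 0: 0.0244y* = 0.394, so y* = 16.1.
From dx/dt = 0: 1.42(1 - x*/457) = 0.0144·16.1, giving x* = 457·(1 - 0.164) = 382.
From dy/dt = 0: 0.00471·382 - 0.0707 = 0.0489z*, so z* = 1.73/0.0489 = 35.4.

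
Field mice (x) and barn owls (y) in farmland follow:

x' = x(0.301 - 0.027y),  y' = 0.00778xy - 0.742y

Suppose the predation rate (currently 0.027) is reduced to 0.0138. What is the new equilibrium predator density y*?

y* ≈ 21.8

At the interior fixed point, setting dx/dt = 0 with x > 0 fixes y* = (prey growth rate)/(xy coefficient) — independent of the other coefficients.
With the change, y* = 0.301/0.0138 = 21.8; it rises from 11.1.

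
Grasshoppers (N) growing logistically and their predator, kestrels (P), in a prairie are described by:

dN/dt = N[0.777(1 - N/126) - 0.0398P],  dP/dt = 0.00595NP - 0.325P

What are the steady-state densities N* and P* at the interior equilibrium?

From dP/dt = 0 with P > 0: 0.00595N* = 0.325, so N* = 54.6.
Substitute into dN/dt = 0: 0.777(1 - 54.6/126) = 0.0398P*.
The bracket is 0.566, giving P* = 0.44/0.0398 = 11.1.

N* ≈ 54.6, P* ≈ 11.1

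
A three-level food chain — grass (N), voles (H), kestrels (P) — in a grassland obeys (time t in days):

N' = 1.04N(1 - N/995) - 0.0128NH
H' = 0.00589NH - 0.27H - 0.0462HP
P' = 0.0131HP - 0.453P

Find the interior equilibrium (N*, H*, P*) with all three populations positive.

From dP/dt = 0: 0.0131H* = 0.453, so H* = 34.6.
From dN/dt = 0: 1.04(1 - N*/995) = 0.0128·34.6, giving N* = 995·(1 - 0.426) = 572.
From dH/dt = 0: 0.00589·572 - 0.27 = 0.0462P*, so P* = 3.1/0.0462 = 67.

N* ≈ 572, H* ≈ 34.6, P* ≈ 67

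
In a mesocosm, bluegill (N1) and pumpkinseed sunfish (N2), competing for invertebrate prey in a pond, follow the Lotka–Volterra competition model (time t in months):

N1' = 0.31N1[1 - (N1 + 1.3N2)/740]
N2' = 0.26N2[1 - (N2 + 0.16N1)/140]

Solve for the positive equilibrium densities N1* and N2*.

Setting both brackets to zero gives the nullclines N1 + 1.3N2 = 740 and 0.16N1 + N2 = 140.
Substituting N2 = 140 - 0.16N1 into the first: N1(1 - 1.3·0.16) = 740 - 1.3·140.
So N1* = 558/0.792 = 705, and then N2* = 140 - 0.16·705 = 27.3.

N1* ≈ 705, N2* ≈ 27.3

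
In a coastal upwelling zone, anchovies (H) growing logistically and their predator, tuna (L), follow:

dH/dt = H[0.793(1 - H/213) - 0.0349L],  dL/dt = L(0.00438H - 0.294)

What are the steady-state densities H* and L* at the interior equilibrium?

H* ≈ 67.1, L* ≈ 15.6

From dL/dt = 0 with L > 0: 0.00438H* = 0.294, so H* = 67.1.
Substitute into dH/dt = 0: 0.793(1 - 67.1/213) = 0.0349L*.
The bracket is 0.685, giving L* = 0.543/0.0349 = 15.6.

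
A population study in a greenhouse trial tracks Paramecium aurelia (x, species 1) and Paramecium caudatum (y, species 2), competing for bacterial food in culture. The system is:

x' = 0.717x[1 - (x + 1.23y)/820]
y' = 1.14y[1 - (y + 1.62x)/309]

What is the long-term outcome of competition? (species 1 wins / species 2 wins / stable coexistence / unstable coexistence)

Compare the nullcline intercepts: K1/α12 = 820/1.23 = 667 > K2 = 309; K2/α21 = 309/1.62 = 191 < K1 = 820.
Since the inequalities point opposite ways, species 1 can invade but species 2 cannot.

species 1 excludes species 2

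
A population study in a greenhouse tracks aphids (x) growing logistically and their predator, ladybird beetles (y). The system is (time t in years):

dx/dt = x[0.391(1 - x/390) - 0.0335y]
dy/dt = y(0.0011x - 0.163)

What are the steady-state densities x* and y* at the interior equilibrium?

From dy/dt = 0 with y > 0: 0.0011x* = 0.163, so x* = 148.
Substitute into dx/dt = 0: 0.391(1 - 148/390) = 0.0335y*.
The bracket is 0.62, giving y* = 0.242/0.0335 = 7.24.

x* ≈ 148, y* ≈ 7.24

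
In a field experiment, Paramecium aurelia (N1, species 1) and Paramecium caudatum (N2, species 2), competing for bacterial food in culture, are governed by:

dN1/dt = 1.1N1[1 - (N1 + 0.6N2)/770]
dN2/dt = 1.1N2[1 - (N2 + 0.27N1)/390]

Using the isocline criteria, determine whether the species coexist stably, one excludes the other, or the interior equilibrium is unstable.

stable coexistence

Compare the nullcline intercepts: K1/α12 = 770/0.6 = 1280 > K2 = 390; K2/α21 = 390/0.27 = 1440 > K1 = 770.
Since both inequalities hold, each species can invade when rare, so the interior equilibrium is stable.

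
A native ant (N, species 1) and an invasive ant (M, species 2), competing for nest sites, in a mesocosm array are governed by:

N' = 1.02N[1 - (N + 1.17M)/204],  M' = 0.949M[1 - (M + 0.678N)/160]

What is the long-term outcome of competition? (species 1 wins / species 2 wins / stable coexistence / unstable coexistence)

stable coexistence

Compare the nullcline intercepts: K1/α12 = 204/1.17 = 174 > K2 = 160; K2/α21 = 160/0.678 = 236 > K1 = 204.
Since both inequalities hold, each species can invade when rare, so the interior equilibrium is stable.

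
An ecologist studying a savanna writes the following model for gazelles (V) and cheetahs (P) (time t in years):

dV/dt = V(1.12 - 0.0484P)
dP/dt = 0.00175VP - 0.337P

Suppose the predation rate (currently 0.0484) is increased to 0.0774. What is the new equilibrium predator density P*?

P* ≈ 14.5

At the interior fixed point, setting dV/dt = 0 with V > 0 fixes P* = (prey growth rate)/(VP coefficient) — independent of the other coefficients.
With the change, P* = 1.12/0.0774 = 14.5; it falls from 23.1.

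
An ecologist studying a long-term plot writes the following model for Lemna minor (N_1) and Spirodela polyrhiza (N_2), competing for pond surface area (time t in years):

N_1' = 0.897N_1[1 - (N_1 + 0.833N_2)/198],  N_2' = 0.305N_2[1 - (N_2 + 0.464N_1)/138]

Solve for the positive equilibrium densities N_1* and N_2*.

N_1* ≈ 135, N_2* ≈ 75.2

Setting both brackets to zero gives the nullclines N_1 + 0.833N_2 = 198 and 0.464N_1 + N_2 = 138.
Substituting N_2 = 138 - 0.464N_1 into the first: N_1(1 - 0.833·0.464) = 198 - 0.833·138.
So N_1* = 83/0.613 = 135, and then N_2* = 138 - 0.464·135 = 75.2.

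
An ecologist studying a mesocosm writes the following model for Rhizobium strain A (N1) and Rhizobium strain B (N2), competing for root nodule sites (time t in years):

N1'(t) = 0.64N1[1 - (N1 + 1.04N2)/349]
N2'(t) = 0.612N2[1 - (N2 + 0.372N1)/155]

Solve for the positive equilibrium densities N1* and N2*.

Setting both brackets to zero gives the nullclines N1 + 1.04N2 = 349 and 0.372N1 + N2 = 155.
Substituting N2 = 155 - 0.372N1 into the first: N1(1 - 1.04·0.372) = 349 - 1.04·155.
So N1* = 188/0.613 = 306, and then N2* = 155 - 0.372·306 = 41.1.

N1* ≈ 306, N2* ≈ 41.1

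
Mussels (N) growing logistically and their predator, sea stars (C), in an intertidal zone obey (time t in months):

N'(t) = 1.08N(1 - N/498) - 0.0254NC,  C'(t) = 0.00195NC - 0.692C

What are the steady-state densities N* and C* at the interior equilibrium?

From dC/dt = 0 with C > 0: 0.00195N* = 0.692, so N* = 355.
Substitute into dN/dt = 0: 1.08(1 - 355/498) = 0.0254C*.
The bracket is 0.287, giving C* = 0.31/0.0254 = 12.2.

N* ≈ 355, C* ≈ 12.2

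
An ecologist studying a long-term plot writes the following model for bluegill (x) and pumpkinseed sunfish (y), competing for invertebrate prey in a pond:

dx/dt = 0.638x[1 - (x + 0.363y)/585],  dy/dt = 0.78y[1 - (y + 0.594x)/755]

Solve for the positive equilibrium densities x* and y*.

x* ≈ 396, y* ≈ 520

Setting both brackets to zero gives the nullclines x + 0.363y = 585 and 0.594x + y = 755.
Substituting y = 755 - 0.594x into the first: x(1 - 0.363·0.594) = 585 - 0.363·755.
So x* = 311/0.784 = 396, and then y* = 755 - 0.594·396 = 520.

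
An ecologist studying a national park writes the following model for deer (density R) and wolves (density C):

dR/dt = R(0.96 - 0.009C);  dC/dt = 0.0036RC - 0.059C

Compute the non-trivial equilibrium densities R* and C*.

R* ≈ 16.4, C* ≈ 107

Set dC/dt = 0 with C > 0: 0.0036R - 0.059 = 0, so R* = 0.059/0.0036 = 16.4.
Set dR/dt = 0 with R > 0: 0.96 - 0.009C = 0, so C* = 0.96/0.009 = 107.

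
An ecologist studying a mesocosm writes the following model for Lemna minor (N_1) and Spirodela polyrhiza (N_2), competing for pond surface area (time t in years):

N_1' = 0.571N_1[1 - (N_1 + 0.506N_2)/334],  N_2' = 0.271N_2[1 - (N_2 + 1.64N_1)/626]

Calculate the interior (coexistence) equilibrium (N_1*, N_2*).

Setting both brackets to zero gives the nullclines N_1 + 0.506N_2 = 334 and 1.64N_1 + N_2 = 626.
Substituting N_2 = 626 - 1.64N_1 into the first: N_1(1 - 0.506·1.64) = 334 - 0.506·626.
So N_1* = 17.2/0.17 = 101, and then N_2* = 626 - 1.64·101 = 460.

N_1* ≈ 101, N_2* ≈ 460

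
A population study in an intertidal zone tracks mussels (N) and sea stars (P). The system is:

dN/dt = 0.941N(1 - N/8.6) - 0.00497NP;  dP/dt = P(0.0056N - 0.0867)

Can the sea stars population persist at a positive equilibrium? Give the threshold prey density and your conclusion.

Threshold N = 15.5; K < 15.5, so no, the predator goes extinct.

The predator equation gives dP/dt > 0 only when N > 0.0867/0.0056 = 15.5.
Without the predator, N → K = 8.6. Since 8.6 < 15.5, the predator cannot invade.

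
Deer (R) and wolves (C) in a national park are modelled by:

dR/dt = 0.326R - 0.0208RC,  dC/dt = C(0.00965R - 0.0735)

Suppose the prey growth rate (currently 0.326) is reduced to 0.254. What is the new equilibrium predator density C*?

At the interior fixed point, setting dR/dt = 0 with R > 0 fixes C* = (prey growth rate)/(RC coefficient) — independent of the other coefficients.
With the change, C* = 0.254/0.0208 = 12.2; it falls from 15.7.

C* ≈ 12.2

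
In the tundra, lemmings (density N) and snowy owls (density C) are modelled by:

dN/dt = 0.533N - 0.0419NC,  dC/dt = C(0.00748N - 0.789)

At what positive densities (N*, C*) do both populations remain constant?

N* ≈ 105, C* ≈ 12.7

Set dC/dt = 0 with C > 0: 0.00748N - 0.789 = 0, so N* = 0.789/0.00748 = 105.
Set dN/dt = 0 with N > 0: 0.533 - 0.0419C = 0, so C* = 0.533/0.0419 = 12.7.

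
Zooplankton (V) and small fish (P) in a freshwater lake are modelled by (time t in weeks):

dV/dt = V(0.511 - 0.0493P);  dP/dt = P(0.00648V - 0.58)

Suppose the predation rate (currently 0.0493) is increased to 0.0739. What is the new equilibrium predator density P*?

P* ≈ 6.91

At the interior fixed point, setting dV/dt = 0 with V > 0 fixes P* = (prey growth rate)/(VP coefficient) — independent of the other coefficients.
With the change, P* = 0.511/0.0739 = 6.91; it falls from 10.4.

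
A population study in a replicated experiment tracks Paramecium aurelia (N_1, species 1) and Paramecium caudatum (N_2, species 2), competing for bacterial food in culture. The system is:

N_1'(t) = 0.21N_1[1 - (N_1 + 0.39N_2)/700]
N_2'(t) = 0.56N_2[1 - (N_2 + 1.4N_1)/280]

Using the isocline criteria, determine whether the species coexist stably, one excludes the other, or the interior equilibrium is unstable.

Compare the nullcline intercepts: K1/α12 = 700/0.39 = 1790 > K2 = 280; K2/α21 = 280/1.4 = 200 < K1 = 700.
Since the inequalities point opposite ways, species 1 can invade but species 2 cannot.

species 1 excludes species 2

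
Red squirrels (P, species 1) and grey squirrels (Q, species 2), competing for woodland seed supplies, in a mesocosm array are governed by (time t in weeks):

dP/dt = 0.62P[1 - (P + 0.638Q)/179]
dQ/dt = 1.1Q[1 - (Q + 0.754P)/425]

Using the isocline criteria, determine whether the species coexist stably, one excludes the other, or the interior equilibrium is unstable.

species 2 excludes species 1

Compare the nullcline intercepts: K1/α12 = 179/0.638 = 281 < K2 = 425; K2/α21 = 425/0.754 = 564 > K1 = 179.
Since the inequalities point opposite ways, species 2 can invade but species 1 cannot.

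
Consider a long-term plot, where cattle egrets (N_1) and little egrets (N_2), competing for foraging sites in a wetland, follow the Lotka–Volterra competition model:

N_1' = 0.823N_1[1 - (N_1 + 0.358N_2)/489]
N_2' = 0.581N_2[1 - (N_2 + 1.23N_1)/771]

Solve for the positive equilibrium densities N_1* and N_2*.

Setting both brackets to zero gives the nullclines N_1 + 0.358N_2 = 489 and 1.23N_1 + N_2 = 771.
Substituting N_2 = 771 - 1.23N_1 into the first: N_1(1 - 0.358·1.23) = 489 - 0.358·771.
So N_1* = 213/0.56 = 381, and then N_2* = 771 - 1.23·381 = 303.

N_1* ≈ 381, N_2* ≈ 303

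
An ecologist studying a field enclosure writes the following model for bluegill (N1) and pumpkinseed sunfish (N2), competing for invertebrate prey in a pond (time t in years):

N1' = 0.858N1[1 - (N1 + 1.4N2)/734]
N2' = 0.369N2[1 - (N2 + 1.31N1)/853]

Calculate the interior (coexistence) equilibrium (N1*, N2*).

Setting both brackets to zero gives the nullclines N1 + 1.4N2 = 734 and 1.31N1 + N2 = 853.
Substituting N2 = 853 - 1.31N1 into the first: N1(1 - 1.4·1.31) = 734 - 1.4·853.
So N1* = -460/-0.834 = 552, and then N2* = 853 - 1.31·552 = 130.

N1* ≈ 552, N2* ≈ 130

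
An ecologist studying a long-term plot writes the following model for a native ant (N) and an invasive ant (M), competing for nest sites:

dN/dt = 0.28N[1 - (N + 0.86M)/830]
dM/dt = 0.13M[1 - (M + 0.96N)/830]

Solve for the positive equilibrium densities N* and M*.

Setting both brackets to zero gives the nullclines N + 0.86M = 830 and 0.96N + M = 830.
Substituting M = 830 - 0.96N into the first: N(1 - 0.86·0.96) = 830 - 0.86·830.
So N* = 116/0.174 = 666, and then M* = 830 - 0.96·666 = 190.

N* ≈ 666, M* ≈ 190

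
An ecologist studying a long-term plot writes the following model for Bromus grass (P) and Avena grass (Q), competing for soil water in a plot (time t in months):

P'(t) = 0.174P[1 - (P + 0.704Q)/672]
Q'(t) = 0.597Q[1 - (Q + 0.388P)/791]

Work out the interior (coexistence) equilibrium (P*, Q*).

P* ≈ 158, Q* ≈ 730

Setting both brackets to zero gives the nullclines P + 0.704Q = 672 and 0.388P + Q = 791.
Substituting Q = 791 - 0.388P into the first: P(1 - 0.704·0.388) = 672 - 0.704·791.
So P* = 115/0.727 = 158, and then Q* = 791 - 0.388·158 = 730.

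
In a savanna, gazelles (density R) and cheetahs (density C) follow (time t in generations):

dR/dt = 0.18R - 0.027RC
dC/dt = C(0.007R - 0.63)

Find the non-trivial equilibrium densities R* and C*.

Set dC/dt = 0 with C > 0: 0.007R - 0.63 = 0, so R* = 0.63/0.007 = 90.
Set dR/dt = 0 with R > 0: 0.18 - 0.027C = 0, so C* = 0.18/0.027 = 6.67.

R* ≈ 90, C* ≈ 6.67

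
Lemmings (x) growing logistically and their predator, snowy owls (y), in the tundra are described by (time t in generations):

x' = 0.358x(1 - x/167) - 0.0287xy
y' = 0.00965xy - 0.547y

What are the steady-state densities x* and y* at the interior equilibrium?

x* ≈ 56.7, y* ≈ 8.24

From dy/dt = 0 with y > 0: 0.00965x* = 0.547, so x* = 56.7.
Substitute into dx/dt = 0: 0.358(1 - 56.7/167) = 0.0287y*.
The bracket is 0.661, giving y* = 0.236/0.0287 = 8.24.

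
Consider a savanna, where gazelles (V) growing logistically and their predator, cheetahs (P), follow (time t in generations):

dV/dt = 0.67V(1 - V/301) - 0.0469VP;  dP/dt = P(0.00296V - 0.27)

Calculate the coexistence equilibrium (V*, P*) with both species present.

V* ≈ 91.2, P* ≈ 9.96

From dP/dt = 0 with P > 0: 0.00296V* = 0.27, so V* = 91.2.
Substitute into dV/dt = 0: 0.67(1 - 91.2/301) = 0.0469P*.
The bracket is 0.697, giving P* = 0.467/0.0469 = 9.96.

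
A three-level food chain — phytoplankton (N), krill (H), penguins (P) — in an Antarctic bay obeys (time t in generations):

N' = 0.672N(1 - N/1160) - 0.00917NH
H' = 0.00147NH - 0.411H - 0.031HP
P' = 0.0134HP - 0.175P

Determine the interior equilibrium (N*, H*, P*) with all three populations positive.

N* ≈ 953, H* ≈ 13.1, P* ≈ 31.9

From dP/dt = 0: 0.0134H* = 0.175, so H* = 13.1.
From dN/dt = 0: 0.672(1 - N*/1160) = 0.00917·13.1, giving N* = 1160·(1 - 0.178) = 953.
From dH/dt = 0: 0.00147·953 - 0.411 = 0.031P*, so P* = 0.99/0.031 = 31.9.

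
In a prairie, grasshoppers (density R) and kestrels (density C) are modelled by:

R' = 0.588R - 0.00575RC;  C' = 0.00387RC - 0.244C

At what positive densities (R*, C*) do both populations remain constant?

Set dC/dt = 0 with C > 0: 0.00387R - 0.244 = 0, so R* = 0.244/0.00387 = 63.
Set dR/dt = 0 with R > 0: 0.588 - 0.00575C = 0, so C* = 0.588/0.00575 = 102.

R* ≈ 63, C* ≈ 102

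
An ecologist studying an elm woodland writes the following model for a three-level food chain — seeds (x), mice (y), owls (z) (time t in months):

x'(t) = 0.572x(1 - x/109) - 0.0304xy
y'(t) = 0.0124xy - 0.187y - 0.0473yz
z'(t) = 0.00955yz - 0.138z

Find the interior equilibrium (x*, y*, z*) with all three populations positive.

x* ≈ 25.3, y* ≈ 14.5, z* ≈ 2.68

From dz/dt = 0: 0.00955y* = 0.138, so y* = 14.5.
From dx/dt = 0: 0.572(1 - x*/109) = 0.0304·14.5, giving x* = 109·(1 - 0.768) = 25.3.
From dy/dt = 0: 0.0124·25.3 - 0.187 = 0.0473z*, so z* = 0.127/0.0473 = 2.68.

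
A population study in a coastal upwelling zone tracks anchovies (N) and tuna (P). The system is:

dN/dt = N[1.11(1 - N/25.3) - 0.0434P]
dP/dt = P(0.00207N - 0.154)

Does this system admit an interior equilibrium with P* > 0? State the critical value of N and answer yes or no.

The predator equation gives dP/dt > 0 only when N > 0.154/0.00207 = 74.4.
Without the predator, N → K = 25.3. Since 25.3 < 74.4, the predator cannot invade.

Threshold N = 74.4; K < 74.4, so no, the predator goes extinct.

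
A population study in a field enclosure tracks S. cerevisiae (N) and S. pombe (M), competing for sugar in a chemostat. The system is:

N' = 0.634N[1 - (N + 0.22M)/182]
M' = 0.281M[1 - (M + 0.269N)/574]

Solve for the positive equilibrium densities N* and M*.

N* ≈ 59.2, M* ≈ 558

Setting both brackets to zero gives the nullclines N + 0.22M = 182 and 0.269N + M = 574.
Substituting M = 574 - 0.269N into the first: N(1 - 0.22·0.269) = 182 - 0.22·574.
So N* = 55.7/0.941 = 59.2, and then M* = 574 - 0.269·59.2 = 558.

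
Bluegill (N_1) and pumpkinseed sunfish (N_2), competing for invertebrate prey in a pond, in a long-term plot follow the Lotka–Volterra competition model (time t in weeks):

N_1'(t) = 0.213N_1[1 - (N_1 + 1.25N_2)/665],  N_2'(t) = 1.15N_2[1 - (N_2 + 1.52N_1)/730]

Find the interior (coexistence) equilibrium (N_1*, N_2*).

N_1* ≈ 275, N_2* ≈ 312

Setting both brackets to zero gives the nullclines N_1 + 1.25N_2 = 665 and 1.52N_1 + N_2 = 730.
Substituting N_2 = 730 - 1.52N_1 into the first: N_1(1 - 1.25·1.52) = 665 - 1.25·730.
So N_1* = -248/-0.9 = 275, and then N_2* = 730 - 1.52·275 = 312.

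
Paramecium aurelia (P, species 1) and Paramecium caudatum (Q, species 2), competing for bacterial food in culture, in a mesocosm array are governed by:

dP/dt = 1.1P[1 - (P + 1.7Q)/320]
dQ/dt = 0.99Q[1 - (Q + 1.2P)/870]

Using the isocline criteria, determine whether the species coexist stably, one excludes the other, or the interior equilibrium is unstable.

Compare the nullcline intercepts: K1/α12 = 320/1.7 = 188 < K2 = 870; K2/α21 = 870/1.2 = 725 > K1 = 320.
Since the inequalities point opposite ways, species 2 can invade but species 1 cannot.

species 2 excludes species 1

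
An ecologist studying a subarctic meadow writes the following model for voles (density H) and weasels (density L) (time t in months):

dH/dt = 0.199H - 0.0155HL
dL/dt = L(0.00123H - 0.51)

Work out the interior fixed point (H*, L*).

Set dL/dt = 0 with L > 0: 0.00123H - 0.51 = 0, so H* = 0.51/0.00123 = 415.
Set dH/dt = 0 with H > 0: 0.199 - 0.0155L = 0, so L* = 0.199/0.0155 = 12.8.

H* ≈ 415, L* ≈ 12.8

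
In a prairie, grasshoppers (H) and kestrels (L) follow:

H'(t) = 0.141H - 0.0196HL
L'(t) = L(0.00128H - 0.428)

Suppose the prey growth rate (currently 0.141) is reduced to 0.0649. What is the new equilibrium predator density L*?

L* ≈ 3.31

At the interior fixed point, setting dH/dt = 0 with H > 0 fixes L* = (prey growth rate)/(HL coefficient) — independent of the other coefficients.
With the change, L* = 0.0649/0.0196 = 3.31; it falls from 7.19.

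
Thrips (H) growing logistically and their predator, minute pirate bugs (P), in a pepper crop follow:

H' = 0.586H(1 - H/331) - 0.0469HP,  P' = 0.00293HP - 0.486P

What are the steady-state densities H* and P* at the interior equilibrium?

From dP/dt = 0 with P > 0: 0.00293H* = 0.486, so H* = 166.
Substitute into dH/dt = 0: 0.586(1 - 166/331) = 0.0469P*.
The bracket is 0.499, giving P* = 0.292/0.0469 = 6.23.

H* ≈ 166, P* ≈ 6.23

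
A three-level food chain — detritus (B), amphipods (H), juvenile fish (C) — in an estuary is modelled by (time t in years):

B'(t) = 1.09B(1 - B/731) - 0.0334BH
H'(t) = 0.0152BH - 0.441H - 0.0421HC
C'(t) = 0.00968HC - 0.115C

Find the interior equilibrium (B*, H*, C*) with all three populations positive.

B* ≈ 465, H* ≈ 11.9, C* ≈ 157

From dC/dt = 0: 0.00968H* = 0.115, so H* = 11.9.
From dB/dt = 0: 1.09(1 - B*/731) = 0.0334·11.9, giving B* = 731·(1 - 0.364) = 465.
From dH/dt = 0: 0.0152·465 - 0.441 = 0.0421C*, so C* = 6.63/0.0421 = 157.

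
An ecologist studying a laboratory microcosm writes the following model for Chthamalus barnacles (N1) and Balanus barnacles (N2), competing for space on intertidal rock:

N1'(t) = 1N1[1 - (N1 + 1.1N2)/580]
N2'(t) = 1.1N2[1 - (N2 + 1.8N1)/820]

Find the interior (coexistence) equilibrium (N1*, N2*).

Setting both brackets to zero gives the nullclines N1 + 1.1N2 = 580 and 1.8N1 + N2 = 820.
Substituting N2 = 820 - 1.8N1 into the first: N1(1 - 1.1·1.8) = 580 - 1.1·820.
So N1* = -322/-0.98 = 329, and then N2* = 820 - 1.8·329 = 229.

N1* ≈ 329, N2* ≈ 229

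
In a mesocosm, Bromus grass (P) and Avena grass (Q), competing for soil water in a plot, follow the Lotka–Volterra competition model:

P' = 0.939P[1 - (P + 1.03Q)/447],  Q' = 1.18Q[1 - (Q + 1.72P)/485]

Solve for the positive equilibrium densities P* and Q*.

P* ≈ 68.1, Q* ≈ 368

Setting both brackets to zero gives the nullclines P + 1.03Q = 447 and 1.72P + Q = 485.
Substituting Q = 485 - 1.72P into the first: P(1 - 1.03·1.72) = 447 - 1.03·485.
So P* = -52.6/-0.772 = 68.1, and then Q* = 485 - 1.72·68.1 = 368.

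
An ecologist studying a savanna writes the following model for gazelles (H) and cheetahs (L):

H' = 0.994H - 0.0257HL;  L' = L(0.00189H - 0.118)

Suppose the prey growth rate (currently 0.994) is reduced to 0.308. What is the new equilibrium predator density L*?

L* ≈ 12

At the interior fixed point, setting dH/dt = 0 with H > 0 fixes L* = (prey growth rate)/(HL coefficient) — independent of the other coefficients.
With the change, L* = 0.308/0.0257 = 12; it falls from 38.7.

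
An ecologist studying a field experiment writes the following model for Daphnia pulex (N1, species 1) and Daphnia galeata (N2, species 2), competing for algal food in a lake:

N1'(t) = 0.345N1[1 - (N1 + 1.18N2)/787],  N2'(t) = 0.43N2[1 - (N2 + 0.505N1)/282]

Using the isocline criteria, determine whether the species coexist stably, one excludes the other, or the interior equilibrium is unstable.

species 1 excludes species 2

Compare the nullcline intercepts: K1/α12 = 787/1.18 = 667 > K2 = 282; K2/α21 = 282/0.505 = 558 < K1 = 787.
Since the inequalities point opposite ways, species 1 can invade but species 2 cannot.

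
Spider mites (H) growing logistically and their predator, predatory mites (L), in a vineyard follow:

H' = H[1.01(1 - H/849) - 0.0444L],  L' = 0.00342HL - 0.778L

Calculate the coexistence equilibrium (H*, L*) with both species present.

H* ≈ 227, L* ≈ 16.7

From dL/dt = 0 with L > 0: 0.00342H* = 0.778, so H* = 227.
Substitute into dH/dt = 0: 1.01(1 - 227/849) = 0.0444L*.
The bracket is 0.732, giving L* = 0.739/0.0444 = 16.7.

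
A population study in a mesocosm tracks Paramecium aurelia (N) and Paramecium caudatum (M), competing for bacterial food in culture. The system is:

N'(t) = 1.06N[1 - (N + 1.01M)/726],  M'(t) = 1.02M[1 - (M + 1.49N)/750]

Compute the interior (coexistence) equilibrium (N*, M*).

Setting both brackets to zero gives the nullclines N + 1.01M = 726 and 1.49N + M = 750.
Substituting M = 750 - 1.49N into the first: N(1 - 1.01·1.49) = 726 - 1.01·750.
So N* = -31.5/-0.505 = 62.4, and then M* = 750 - 1.49·62.4 = 657.

N* ≈ 62.4, M* ≈ 657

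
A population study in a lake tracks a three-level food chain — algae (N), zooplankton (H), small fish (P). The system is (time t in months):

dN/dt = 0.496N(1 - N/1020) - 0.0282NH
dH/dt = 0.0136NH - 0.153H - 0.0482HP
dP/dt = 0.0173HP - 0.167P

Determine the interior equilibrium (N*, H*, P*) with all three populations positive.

N* ≈ 460, H* ≈ 9.65, P* ≈ 127

From dP/dt = 0: 0.0173H* = 0.167, so H* = 9.65.
From dN/dt = 0: 0.496(1 - N*/1020) = 0.0282·9.65, giving N* = 1020·(1 - 0.549) = 460.
From dH/dt = 0: 0.0136·460 - 0.153 = 0.0482P*, so P* = 6.11/0.0482 = 127.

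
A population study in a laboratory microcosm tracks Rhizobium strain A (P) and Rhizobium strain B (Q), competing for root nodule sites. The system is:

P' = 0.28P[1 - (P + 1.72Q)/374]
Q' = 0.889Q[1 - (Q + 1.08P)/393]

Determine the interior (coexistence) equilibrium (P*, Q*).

Setting both brackets to zero gives the nullclines P + 1.72Q = 374 and 1.08P + Q = 393.
Substituting Q = 393 - 1.08P into the first: P(1 - 1.72·1.08) = 374 - 1.72·393.
So P* = -302/-0.858 = 352, and then Q* = 393 - 1.08·352 = 12.7.

P* ≈ 352, Q* ≈ 12.7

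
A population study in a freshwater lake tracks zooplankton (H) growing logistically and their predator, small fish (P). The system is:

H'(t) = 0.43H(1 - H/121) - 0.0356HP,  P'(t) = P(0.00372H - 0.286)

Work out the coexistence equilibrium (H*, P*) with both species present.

H* ≈ 76.9, P* ≈ 4.4

From dP/dt = 0 with P > 0: 0.00372H* = 0.286, so H* = 76.9.
Substitute into dH/dt = 0: 0.43(1 - 76.9/121) = 0.0356P*.
The bracket is 0.365, giving P* = 0.157/0.0356 = 4.4.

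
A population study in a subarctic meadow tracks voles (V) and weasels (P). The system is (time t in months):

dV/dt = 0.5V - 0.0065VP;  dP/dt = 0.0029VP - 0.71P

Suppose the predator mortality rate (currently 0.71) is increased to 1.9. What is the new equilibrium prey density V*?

V* ≈ 655

At the interior fixed point, setting dP/dt = 0 with P > 0 fixes V* = (predator death rate)/(VP coefficient) — independent of the other coefficients.
With the change, V* = 1.9/0.0029 = 655; it rises from 245.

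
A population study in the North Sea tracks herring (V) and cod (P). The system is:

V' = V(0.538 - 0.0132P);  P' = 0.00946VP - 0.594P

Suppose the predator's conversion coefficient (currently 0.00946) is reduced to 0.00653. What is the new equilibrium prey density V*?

At the interior fixed point, setting dP/dt = 0 with P > 0 fixes V* = (predator death rate)/(VP coefficient) — independent of the other coefficients.
With the change, V* = 0.594/0.00653 = 91; it rises from 62.8.

V* ≈ 91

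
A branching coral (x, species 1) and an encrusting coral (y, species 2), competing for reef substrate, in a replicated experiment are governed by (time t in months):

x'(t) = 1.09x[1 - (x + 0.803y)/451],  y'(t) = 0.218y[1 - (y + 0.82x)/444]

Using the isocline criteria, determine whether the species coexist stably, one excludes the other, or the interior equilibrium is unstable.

Compare the nullcline intercepts: K1/α12 = 451/0.803 = 562 > K2 = 444; K2/α21 = 444/0.82 = 541 > K1 = 451.
Since both inequalities hold, each species can invade when rare, so the interior equilibrium is stable.

stable coexistence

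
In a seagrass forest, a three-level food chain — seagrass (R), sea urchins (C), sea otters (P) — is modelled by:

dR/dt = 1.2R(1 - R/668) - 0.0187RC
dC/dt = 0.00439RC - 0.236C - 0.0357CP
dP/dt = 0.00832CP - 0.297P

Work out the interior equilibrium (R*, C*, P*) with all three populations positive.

R* ≈ 296, C* ≈ 35.7, P* ≈ 29.8

From dP/dt = 0: 0.00832C* = 0.297, so C* = 35.7.
From dR/dt = 0: 1.2(1 - R*/668) = 0.0187·35.7, giving R* = 668·(1 - 0.556) = 296.
From dC/dt = 0: 0.00439·296 - 0.236 = 0.0357P*, so P* = 1.07/0.0357 = 29.8.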